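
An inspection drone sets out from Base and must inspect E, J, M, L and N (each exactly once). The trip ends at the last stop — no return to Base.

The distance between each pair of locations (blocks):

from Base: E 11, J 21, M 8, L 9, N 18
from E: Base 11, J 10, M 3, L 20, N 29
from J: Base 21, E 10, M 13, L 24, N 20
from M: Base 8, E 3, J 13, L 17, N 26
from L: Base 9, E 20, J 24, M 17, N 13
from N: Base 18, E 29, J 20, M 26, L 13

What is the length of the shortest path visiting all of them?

Minimum one-way distance = 54 blocks.

There are 5! = 120 possible orderings.
Base→E→J→M→L→N: 11+10+13+17+13 = 64
Base→E→J→M→N→L: 11+10+13+26+13 = 73
Base→E→J→L→M→N: 11+10+24+17+26 = 88
Base→E→J→L→N→M: 11+10+24+13+26 = 84
Base→E→J→N→M→L: 11+10+20+26+17 = 84
Base→E→J→N→L→M: 11+10+20+13+17 = 71
Base→E→M→J→L→N: 11+3+13+24+13 = 64
Base→E→M→J→N→L: 11+3+13+20+13 = 60
Base→E→M→L→J→N: 11+3+17+24+20 = 75
Base→E→M→L→N→J: 11+3+17+13+20 = 64
Base→E→M→N→J→L: 11+3+26+20+24 = 84
Base→E→M→N→L→J: 11+3+26+13+24 = 77
Base→E→L→J→M→N: 11+20+24+13+26 = 94
Base→E→L→J→N→M: 11+20+24+20+26 = 101
… (106 more)
Base→M→E→J→N→L: 8+3+10+20+13 = 54  ← best
The minimum is 54.
One shortest path: Base → M → E → J → N → L.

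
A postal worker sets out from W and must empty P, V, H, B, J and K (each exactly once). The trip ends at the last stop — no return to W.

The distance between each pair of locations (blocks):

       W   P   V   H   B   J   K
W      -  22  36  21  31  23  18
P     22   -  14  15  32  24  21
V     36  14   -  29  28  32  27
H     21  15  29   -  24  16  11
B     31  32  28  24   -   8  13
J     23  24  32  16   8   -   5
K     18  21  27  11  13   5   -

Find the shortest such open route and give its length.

Shortest open route: 84 blocks.

There are 6! = 720 possible orderings.
W - P - V - H - B - J - K: 22+14+29+24+8+5 = 102
W - P - V - H - B - K - J: 22+14+29+24+13+5 = 107
W - P - V - H - J - B - K: 22+14+29+16+8+13 = 102
W - P - V - H - J - K - B: 22+14+29+16+5+13 = 99
W - P - V - H - K - B - J: 22+14+29+11+13+8 = 97
W - P - V - H - K - J - B: 22+14+29+11+5+8 = 89
W - P - V - B - H - J - K: 22+14+28+24+16+5 = 109
W - P - V - B - H - K - J: 22+14+28+24+11+5 = 104
… (712 more)
W - B - J - K - H - P - V: 31+8+5+11+15+14 = 84  ← best
The minimum is 84.
One shortest path: W → B → J → K → H → P → V.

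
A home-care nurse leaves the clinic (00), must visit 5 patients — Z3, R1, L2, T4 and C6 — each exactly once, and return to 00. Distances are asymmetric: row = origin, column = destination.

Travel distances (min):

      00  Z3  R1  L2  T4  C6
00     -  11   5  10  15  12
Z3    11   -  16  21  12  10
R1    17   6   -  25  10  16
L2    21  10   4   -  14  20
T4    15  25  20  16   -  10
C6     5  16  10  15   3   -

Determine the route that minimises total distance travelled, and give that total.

00→Z3→R1→L2→T4→C6→00: 11+16+25+14+10+5 = 81
00→Z3→R1→L2→C6→T4→00: 11+16+25+20+3+15 = 90
00→Z3→R1→T4→L2→C6→00: 11+16+10+16+20+5 = 78
00→Z3→R1→T4→C6→L2→00: 11+16+10+10+15+21 = 83
00→Z3→R1→C6→L2→T4→00: 11+16+16+15+14+15 = 87
00→Z3→R1→C6→T4→L2→00: 11+16+16+3+16+21 = 83
00→Z3→L2→R1→T4→C6→00: 11+21+4+10+10+5 = 61
00→Z3→L2→R1→C6→T4→00: 11+21+4+16+3+15 = 70
00→Z3→L2→T4→R1→C6→00: 11+21+14+20+16+5 = 87
00→Z3→L2→T4→C6→R1→00: 11+21+14+10+10+17 = 83
00→Z3→L2→C6→R1→T4→00: 11+21+20+10+10+15 = 87
00→Z3→L2→C6→T4→R1→00: 11+21+20+3+20+17 = 92
00→Z3→T4→R1→L2→C6→00: 11+12+20+25+20+5 = 93
00→Z3→T4→R1→C6→L2→00: 11+12+20+16+15+21 = 95
… (106 more)
00→L2→R1→Z3→T4→C6→00: 10+4+6+12+10+5 = 47  ← best
The minimum is 47.
One optimal route: 00 → L2 → R1 → Z3 → T4 → C6 → 00.

Shortest round trip = 47 min.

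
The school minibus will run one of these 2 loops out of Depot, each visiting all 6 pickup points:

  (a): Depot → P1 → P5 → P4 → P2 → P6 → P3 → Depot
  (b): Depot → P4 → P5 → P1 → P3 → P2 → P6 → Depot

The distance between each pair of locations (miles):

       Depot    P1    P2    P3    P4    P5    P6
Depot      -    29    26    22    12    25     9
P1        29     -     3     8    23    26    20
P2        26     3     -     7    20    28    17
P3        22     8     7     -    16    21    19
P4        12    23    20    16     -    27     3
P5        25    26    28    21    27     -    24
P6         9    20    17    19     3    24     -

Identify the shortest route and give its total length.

(a): 29 + 26 + 27 + 20 + 17 + 19 + 22 = 160
(b): 12 + 27 + 26 + 8 + 7 + 17 + 9 = 106

Shortest is (b), total 106 miles.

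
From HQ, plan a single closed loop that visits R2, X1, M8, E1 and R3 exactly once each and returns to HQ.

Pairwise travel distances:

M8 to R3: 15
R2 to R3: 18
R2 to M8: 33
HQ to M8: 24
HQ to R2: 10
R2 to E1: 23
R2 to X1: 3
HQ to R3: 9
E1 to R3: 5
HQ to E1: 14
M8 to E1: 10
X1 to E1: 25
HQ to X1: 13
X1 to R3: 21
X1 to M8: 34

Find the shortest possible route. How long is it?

71 — the shortest possible round trip.

There are 60 distinct closed tours to check (reversals are equivalent).
HQ - R2 - X1 - M8 - E1 - R3 - HQ: 10+3+34+10+5+9 = 71
HQ - R2 - X1 - M8 - R3 - E1 - HQ: 10+3+34+15+5+14 = 81
HQ - R2 - X1 - E1 - M8 - R3 - HQ: 10+3+25+10+15+9 = 72
HQ - R2 - X1 - E1 - R3 - M8 - HQ: 10+3+25+5+15+24 = 82
HQ - R2 - X1 - R3 - M8 - E1 - HQ: 10+3+21+15+10+14 = 73
HQ - R2 - X1 - R3 - E1 - M8 - HQ: 10+3+21+5+10+24 = 73
HQ - R2 - M8 - X1 - E1 - R3 - HQ: 10+33+34+25+5+9 = 116
HQ - R2 - M8 - X1 - R3 - E1 - HQ: 10+33+34+21+5+14 = 117
HQ - R2 - M8 - E1 - X1 - R3 - HQ: 10+33+10+25+21+9 = 108
HQ - R2 - M8 - E1 - R3 - X1 - HQ: 10+33+10+5+21+13 = 92
HQ - R2 - M8 - R3 - X1 - E1 - HQ: 10+33+15+21+25+14 = 118
HQ - R2 - M8 - R3 - E1 - X1 - HQ: 10+33+15+5+25+13 = 101
HQ - R2 - E1 - X1 - M8 - R3 - HQ: 10+23+25+34+15+9 = 116
HQ - R2 - E1 - X1 - R3 - M8 - HQ: 10+23+25+21+15+24 = 118
… (46 more)
The minimum is 71.
One optimal route: HQ → R2 → X1 → M8 → E1 → R3 → HQ (or its reverse).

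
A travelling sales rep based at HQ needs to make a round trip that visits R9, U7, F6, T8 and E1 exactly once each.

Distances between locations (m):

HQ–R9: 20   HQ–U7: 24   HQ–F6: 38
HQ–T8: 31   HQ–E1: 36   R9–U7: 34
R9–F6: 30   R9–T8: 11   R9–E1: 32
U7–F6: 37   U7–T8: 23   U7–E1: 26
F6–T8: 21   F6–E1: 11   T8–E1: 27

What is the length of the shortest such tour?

Minimum total distance: 113 m.

HQ - R9 - U7 - F6 - T8 - E1 - HQ: 20+34+37+21+27+36 = 175
HQ - R9 - U7 - F6 - E1 - T8 - HQ: 20+34+37+11+27+31 = 160
HQ - R9 - U7 - T8 - F6 - E1 - HQ: 20+34+23+21+11+36 = 145
HQ - R9 - U7 - T8 - E1 - F6 - HQ: 20+34+23+27+11+38 = 153
HQ - R9 - U7 - E1 - F6 - T8 - HQ: 20+34+26+11+21+31 = 143
HQ - R9 - U7 - E1 - T8 - F6 - HQ: 20+34+26+27+21+38 = 166
HQ - R9 - F6 - U7 - T8 - E1 - HQ: 20+30+37+23+27+36 = 173
HQ - R9 - F6 - U7 - E1 - T8 - HQ: 20+30+37+26+27+31 = 171
HQ - R9 - F6 - T8 - U7 - E1 - HQ: 20+30+21+23+26+36 = 156
HQ - R9 - F6 - T8 - E1 - U7 - HQ: 20+30+21+27+26+24 = 148
HQ - R9 - F6 - E1 - U7 - T8 - HQ: 20+30+11+26+23+31 = 141
HQ - R9 - F6 - E1 - T8 - U7 - HQ: 20+30+11+27+23+24 = 135
HQ - R9 - T8 - U7 - F6 - E1 - HQ: 20+11+23+37+11+36 = 138
HQ - R9 - T8 - U7 - E1 - F6 - HQ: 20+11+23+26+11+38 = 129
… (46 more)
HQ - R9 - T8 - F6 - E1 - U7 - HQ: 20+11+21+11+26+24 = 113  ← best
The minimum is 113.
One optimal route: HQ → R9 → T8 → F6 → E1 → U7 → HQ (or its reverse).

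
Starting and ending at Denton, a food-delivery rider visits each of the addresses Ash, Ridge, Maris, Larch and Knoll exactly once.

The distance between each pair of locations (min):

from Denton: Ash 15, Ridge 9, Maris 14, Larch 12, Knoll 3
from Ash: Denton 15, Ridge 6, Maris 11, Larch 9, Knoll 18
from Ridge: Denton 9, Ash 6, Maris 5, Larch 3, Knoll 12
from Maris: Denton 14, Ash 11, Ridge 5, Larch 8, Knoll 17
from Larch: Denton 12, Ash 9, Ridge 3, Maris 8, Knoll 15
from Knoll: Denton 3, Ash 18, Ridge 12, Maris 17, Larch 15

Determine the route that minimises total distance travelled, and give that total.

Denton → Ash → Ridge → Maris → Larch → Knoll → Denton: 15+6+5+8+15+3 = 52
Denton → Ash → Ridge → Maris → Knoll → Larch → Denton: 15+6+5+17+15+12 = 70
Denton → Ash → Ridge → Larch → Maris → Knoll → Denton: 15+6+3+8+17+3 = 52
Denton → Ash → Ridge → Larch → Knoll → Maris → Denton: 15+6+3+15+17+14 = 70
Denton → Ash → Ridge → Knoll → Maris → Larch → Denton: 15+6+12+17+8+12 = 70
Denton → Ash → Ridge → Knoll → Larch → Maris → Denton: 15+6+12+15+8+14 = 70
Denton → Ash → Maris → Ridge → Larch → Knoll → Denton: 15+11+5+3+15+3 = 52
Denton → Ash → Maris → Ridge → Knoll → Larch → Denton: 15+11+5+12+15+12 = 70
Denton → Ash → Maris → Larch → Ridge → Knoll → Denton: 15+11+8+3+12+3 = 52
Denton → Ash → Maris → Larch → Knoll → Ridge → Denton: 15+11+8+15+12+9 = 70
Denton → Ash → Maris → Knoll → Ridge → Larch → Denton: 15+11+17+12+3+12 = 70
Denton → Ash → Maris → Knoll → Larch → Ridge → Denton: 15+11+17+15+3+9 = 70
Denton → Ash → Larch → Ridge → Maris → Knoll → Denton: 15+9+3+5+17+3 = 52
Denton → Ash → Larch → Ridge → Knoll → Maris → Denton: 15+9+3+12+17+14 = 70
… (46 more)
The minimum is 52.
One optimal route: Denton → Ash → Ridge → Maris → Larch → Knoll → Denton (or its reverse).

Shortest round trip = 52 min.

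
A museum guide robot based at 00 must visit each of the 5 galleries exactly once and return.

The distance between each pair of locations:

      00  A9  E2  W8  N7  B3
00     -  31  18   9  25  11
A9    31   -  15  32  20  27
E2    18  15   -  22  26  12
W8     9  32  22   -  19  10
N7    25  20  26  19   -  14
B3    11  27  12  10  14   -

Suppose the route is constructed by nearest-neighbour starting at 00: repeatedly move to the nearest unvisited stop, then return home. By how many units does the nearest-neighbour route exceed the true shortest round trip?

The nearest-neighbour route is 5 longer than optimal.

00: W8=9, B3=11, E2=18, N7=25, A9=31 ⇒ W8
W8: B3=10, N7=19, E2=22, A9=32 ⇒ B3
B3: E2=12, N7=14, A9=27 ⇒ E2
E2: A9=15, N7=26 ⇒ A9
A9: N7=20 ⇒ N7
NN route 00 → W8 → B3 → E2 → A9 → N7 → 00 costs 91.
Optimal: 00 → E2 → A9 → N7 → B3 → W8 → 00 costs 86 (by enumerating all 60 distinct tours).
Excess = 91 − 86 = 5.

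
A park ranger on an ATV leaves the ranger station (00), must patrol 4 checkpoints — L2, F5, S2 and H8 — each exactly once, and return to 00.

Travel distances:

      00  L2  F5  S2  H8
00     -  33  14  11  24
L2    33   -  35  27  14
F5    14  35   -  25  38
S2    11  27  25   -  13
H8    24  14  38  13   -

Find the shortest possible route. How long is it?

Shortest round trip = 87.

There are 12 distinct closed tours to check (reversals are equivalent).
00-L2-F5-S2-H8-00: 33+35+25+13+24 = 130
00-L2-F5-H8-S2-00: 33+35+38+13+11 = 130
00-L2-S2-F5-H8-00: 33+27+25+38+24 = 147
00-L2-S2-H8-F5-00: 33+27+13+38+14 = 125
00-L2-H8-F5-S2-00: 33+14+38+25+11 = 121
00-L2-H8-S2-F5-00: 33+14+13+25+14 = 99
00-F5-L2-S2-H8-00: 14+35+27+13+24 = 113
00-F5-L2-H8-S2-00: 14+35+14+13+11 = 87
00-F5-S2-L2-H8-00: 14+25+27+14+24 = 104
00-F5-H8-L2-S2-00: 14+38+14+27+11 = 104
00-S2-L2-F5-H8-00: 11+27+35+38+24 = 135
00-S2-F5-L2-H8-00: 11+25+35+14+24 = 109
The minimum is 87.
One optimal route: 00 → F5 → L2 → H8 → S2 → 00 (or its reverse).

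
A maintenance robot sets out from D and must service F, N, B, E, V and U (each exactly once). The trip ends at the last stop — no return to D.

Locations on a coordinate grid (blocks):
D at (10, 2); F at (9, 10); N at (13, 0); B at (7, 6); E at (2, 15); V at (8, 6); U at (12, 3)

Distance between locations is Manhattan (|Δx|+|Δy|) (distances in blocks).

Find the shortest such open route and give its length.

Shortest open route: 35 blocks.

There are 6! = 720 possible orderings.
D - F - N - B - E - V - U: 9+14+12+14+15+7 = 71
D - F - N - B - E - U - V: 9+14+12+14+22+7 = 78
D - F - N - B - V - E - U: 9+14+12+1+15+22 = 73
D - F - N - B - V - U - E: 9+14+12+1+7+22 = 65
D - F - N - B - U - E - V: 9+14+12+8+22+15 = 80
D - F - N - B - U - V - E: 9+14+12+8+7+15 = 65
D - F - N - E - B - V - U: 9+14+26+14+1+7 = 71
D - F - N - E - B - U - V: 9+14+26+14+8+7 = 78
… (712 more)
D - N - U - B - V - F - E: 5+4+8+1+5+12 = 35  ← best
The minimum is 35.
One shortest path: D → N → U → B → V → F → E.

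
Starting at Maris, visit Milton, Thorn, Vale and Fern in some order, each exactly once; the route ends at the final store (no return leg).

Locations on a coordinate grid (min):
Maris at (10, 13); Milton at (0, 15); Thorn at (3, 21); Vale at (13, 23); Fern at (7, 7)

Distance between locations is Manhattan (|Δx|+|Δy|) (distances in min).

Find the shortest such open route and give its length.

45 min — the minimum one-way total.

There are 4! = 24 possible orderings.
Maris - Milton - Thorn - Vale - Fern: 12+9+12+22 = 55
Maris - Milton - Thorn - Fern - Vale: 12+9+18+22 = 61
Maris - Milton - Vale - Thorn - Fern: 12+21+12+18 = 63
Maris - Milton - Vale - Fern - Thorn: 12+21+22+18 = 73
Maris - Milton - Fern - Thorn - Vale: 12+15+18+12 = 57
Maris - Milton - Fern - Vale - Thorn: 12+15+22+12 = 61
Maris - Thorn - Milton - Vale - Fern: 15+9+21+22 = 67
Maris - Thorn - Milton - Fern - Vale: 15+9+15+22 = 61
Maris - Thorn - Vale - Milton - Fern: 15+12+21+15 = 63
Maris - Thorn - Vale - Fern - Milton: 15+12+22+15 = 64
Maris - Thorn - Fern - Milton - Vale: 15+18+15+21 = 69
Maris - Thorn - Fern - Vale - Milton: 15+18+22+21 = 76
Maris - Vale - Milton - Thorn - Fern: 13+21+9+18 = 61
Maris - Vale - Milton - Fern - Thorn: 13+21+15+18 = 67
… (10 more)
Maris - Fern - Milton - Thorn - Vale: 9+15+9+12 = 45  ← best
The minimum is 45.
One shortest path: Maris → Fern → Milton → Thorn → Vale.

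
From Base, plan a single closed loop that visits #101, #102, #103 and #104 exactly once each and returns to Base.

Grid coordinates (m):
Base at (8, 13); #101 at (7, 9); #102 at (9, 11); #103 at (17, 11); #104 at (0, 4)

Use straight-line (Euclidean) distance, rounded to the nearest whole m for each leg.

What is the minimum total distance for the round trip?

With 4 stops there are 4!/2 = 12 distinct round trips (a route and its reverse cost the same).
Base→#101→#102→#103→#104→Base: 4+3+8+18+12 = 45
Base→#101→#102→#104→#103→Base: 4+3+11+18+9 = 45
Base→#101→#103→#102→#104→Base: 4+10+8+11+12 = 45
Base→#101→#103→#104→#102→Base: 4+10+18+11+2 = 45
Base→#101→#104→#102→#103→Base: 4+9+11+8+9 = 41
Base→#101→#104→#103→#102→Base: 4+9+18+8+2 = 41
Base→#102→#101→#103→#104→Base: 2+3+10+18+12 = 45
Base→#102→#101→#104→#103→Base: 2+3+9+18+9 = 41
Base→#102→#103→#101→#104→Base: 2+8+10+9+12 = 41
Base→#102→#104→#101→#103→Base: 2+11+9+10+9 = 41
Base→#103→#101→#102→#104→Base: 9+10+3+11+12 = 45
Base→#103→#102→#101→#104→Base: 9+8+3+9+12 = 41
The minimum is 41.
One optimal route: Base → #101 → #104 → #102 → #103 → Base (or its reverse).

Minimum total distance: 41 m.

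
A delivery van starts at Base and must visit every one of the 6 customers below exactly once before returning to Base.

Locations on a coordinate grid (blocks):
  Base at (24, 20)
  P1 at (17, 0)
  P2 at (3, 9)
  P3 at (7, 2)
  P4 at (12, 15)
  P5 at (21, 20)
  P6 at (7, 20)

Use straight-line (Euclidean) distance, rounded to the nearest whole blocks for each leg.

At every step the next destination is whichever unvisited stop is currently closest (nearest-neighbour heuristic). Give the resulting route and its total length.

Nearest-neighbour total = 71 blocks; route Base → P5 → P4 → P6 → P2 → P3 → P1 → Base.

From Base: distances to unvisited — P5=3, P4=13, P6=17, P1=21, P2=24, P3=25. Nearest is P5 (3).
From P5: distances to unvisited — P4=10, P6=14, P1=20, P2=21, P3=23. Nearest is P4 (10).
From P4: distances to unvisited — P6=7, P2=11, P3=14, P1=16. Nearest is P6 (7).
From P6: distances to unvisited — P2=12, P3=18, P1=22. Nearest is P2 (12).
From P2: distances to unvisited — P3=8, P1=17. Nearest is P3 (8).
From P3: distances to unvisited — P1=10. Nearest is P1 (10).
Return P1→Base: 21.
Total = 3 + 10 + 7 + 12 + 8 + 10 + 21 = 71.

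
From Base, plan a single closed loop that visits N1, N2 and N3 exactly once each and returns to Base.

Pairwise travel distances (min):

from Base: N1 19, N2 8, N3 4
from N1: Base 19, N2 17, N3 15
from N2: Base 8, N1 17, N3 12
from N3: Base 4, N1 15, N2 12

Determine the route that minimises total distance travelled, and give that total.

Minimum total distance: 44 min.

With 3 stops there are 3!/2 = 3 distinct round trips (a route and its reverse cost the same).
Base→N1→N2→N3→Base: 19+17+12+4 = 52
Base→N1→N3→N2→Base: 19+15+12+8 = 54
Base→N2→N1→N3→Base: 8+17+15+4 = 44
The minimum is 44.
One optimal route: Base → N2 → N1 → N3 → Base (or its reverse).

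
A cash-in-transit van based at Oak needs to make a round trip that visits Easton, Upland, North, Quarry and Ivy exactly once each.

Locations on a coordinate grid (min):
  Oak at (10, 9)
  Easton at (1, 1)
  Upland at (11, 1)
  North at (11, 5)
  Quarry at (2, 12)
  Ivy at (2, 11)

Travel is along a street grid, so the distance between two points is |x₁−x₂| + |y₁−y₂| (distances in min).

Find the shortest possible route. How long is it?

42 min — the shortest possible round trip.

There are 60 distinct closed tours to check (reversals are equivalent).
Oak → Easton → Upland → North → Quarry → Ivy → Oak: 17+10+4+16+1+10 = 58
Oak → Easton → Upland → North → Ivy → Quarry → Oak: 17+10+4+15+1+11 = 58
Oak → Easton → Upland → Quarry → North → Ivy → Oak: 17+10+20+16+15+10 = 88
Oak → Easton → Upland → Quarry → Ivy → North → Oak: 17+10+20+1+15+5 = 68
Oak → Easton → Upland → Ivy → North → Quarry → Oak: 17+10+19+15+16+11 = 88
Oak → Easton → Upland → Ivy → Quarry → North → Oak: 17+10+19+1+16+5 = 68
Oak → Easton → North → Upland → Quarry → Ivy → Oak: 17+14+4+20+1+10 = 66
Oak → Easton → North → Upland → Ivy → Quarry → Oak: 17+14+4+19+1+11 = 66
Oak → Easton → North → Quarry → Upland → Ivy → Oak: 17+14+16+20+19+10 = 96
Oak → Easton → North → Quarry → Ivy → Upland → Oak: 17+14+16+1+19+9 = 76
Oak → Easton → North → Ivy → Upland → Quarry → Oak: 17+14+15+19+20+11 = 96
Oak → Easton → North → Ivy → Quarry → Upland → Oak: 17+14+15+1+20+9 = 76
Oak → Easton → Quarry → Upland → North → Ivy → Oak: 17+12+20+4+15+10 = 78
Oak → Easton → Quarry → Upland → Ivy → North → Oak: 17+12+20+19+15+5 = 88
… (46 more)
Oak → North → Upland → Easton → Quarry → Ivy → Oak: 5+4+10+12+1+10 = 42  ← best
The minimum is 42.
One optimal route: Oak → North → Upland → Easton → Quarry → Ivy → Oak (or its reverse).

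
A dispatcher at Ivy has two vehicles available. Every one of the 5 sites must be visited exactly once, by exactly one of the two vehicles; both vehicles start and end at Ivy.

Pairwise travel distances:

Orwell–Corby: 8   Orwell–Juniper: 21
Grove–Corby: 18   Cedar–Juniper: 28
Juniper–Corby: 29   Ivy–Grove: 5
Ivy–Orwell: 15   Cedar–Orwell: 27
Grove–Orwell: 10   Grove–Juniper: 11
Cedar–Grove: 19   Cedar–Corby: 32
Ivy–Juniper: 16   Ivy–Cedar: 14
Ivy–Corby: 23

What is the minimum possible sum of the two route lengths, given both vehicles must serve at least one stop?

Try each way of splitting the stops between the two vehicles (each non-empty) and, for each split, find the best tour for each vehicle:
  {Cedar} + {Grove, Orwell, Juniper, Corby}: 28 + 68 = 96
  {Grove} + {Cedar, Orwell, Juniper, Corby}: 10 + 91 = 101
  {Cedar, Grove} + {Orwell, Juniper, Corby}: 38 + 68 = 106
  {Orwell} + {Cedar, Grove, Juniper, Corby}: 30 + 91 = 121
  {Cedar, Orwell} + {Grove, Juniper, Corby}: 56 + 68 = 124
  {Grove, Orwell} + {Cedar, Juniper, Corby}: 30 + 91 = 121
  … (15 splits in total)
Best: vehicle 1 Ivy → Cedar → Ivy = 28; vehicle 2 Ivy → Grove → Orwell → Corby → Juniper → Ivy = 68; combined 96.

96 — the smallest possible combined total.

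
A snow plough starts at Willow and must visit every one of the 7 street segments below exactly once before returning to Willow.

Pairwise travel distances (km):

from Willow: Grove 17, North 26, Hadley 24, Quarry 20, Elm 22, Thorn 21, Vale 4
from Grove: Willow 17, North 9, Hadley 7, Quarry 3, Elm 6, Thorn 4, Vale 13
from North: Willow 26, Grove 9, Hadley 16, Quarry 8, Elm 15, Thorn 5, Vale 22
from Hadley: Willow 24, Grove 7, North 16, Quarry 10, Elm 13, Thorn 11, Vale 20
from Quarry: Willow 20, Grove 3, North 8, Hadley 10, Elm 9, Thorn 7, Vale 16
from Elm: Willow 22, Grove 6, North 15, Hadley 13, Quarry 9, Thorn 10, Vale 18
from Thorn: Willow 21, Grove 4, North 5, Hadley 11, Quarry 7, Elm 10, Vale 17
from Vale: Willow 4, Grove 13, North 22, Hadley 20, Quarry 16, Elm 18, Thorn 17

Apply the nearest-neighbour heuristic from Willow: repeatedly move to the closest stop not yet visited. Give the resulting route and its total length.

From Willow: distances to unvisited — Vale=4, Grove=17, Quarry=20, Thorn=21, Elm=22, Hadley=24, North=26. Nearest is Vale (4).
From Vale: distances to unvisited — Grove=13, Quarry=16, Thorn=17, Elm=18, Hadley=20, North=22. Nearest is Grove (13).
From Grove: distances to unvisited — Quarry=3, Thorn=4, Elm=6, Hadley=7, North=9. Nearest is Quarry (3).
From Quarry: distances to unvisited — Thorn=7, North=8, Elm=9, Hadley=10. Nearest is Thorn (7).
From Thorn: distances to unvisited — North=5, Elm=10, Hadley=11. Nearest is North (5).
From North: distances to unvisited — Elm=15, Hadley=16. Nearest is Elm (15).
From Elm: distances to unvisited — Hadley=13. Nearest is Hadley (13).
Return Hadley→Willow: 24.
Total = 4 + 13 + 3 + 7 + 5 + 15 + 13 + 24 = 84.

Total distance 84 km via the nearest-neighbour route Willow → Vale → Grove → Quarry → Thorn → North → Elm → Hadley → Willow.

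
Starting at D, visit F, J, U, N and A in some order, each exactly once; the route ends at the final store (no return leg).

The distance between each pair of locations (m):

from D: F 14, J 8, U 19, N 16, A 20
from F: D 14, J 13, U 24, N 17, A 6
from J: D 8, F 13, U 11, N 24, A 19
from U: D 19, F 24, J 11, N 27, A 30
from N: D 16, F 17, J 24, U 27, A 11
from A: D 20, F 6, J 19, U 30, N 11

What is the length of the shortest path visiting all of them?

There are 5! = 120 possible orderings.
D - F - J - U - N - A: 14+13+11+27+11 = 76
D - F - J - U - A - N: 14+13+11+30+11 = 79
D - F - J - N - U - A: 14+13+24+27+30 = 108
D - F - J - N - A - U: 14+13+24+11+30 = 92
D - F - J - A - U - N: 14+13+19+30+27 = 103
D - F - J - A - N - U: 14+13+19+11+27 = 84
D - F - U - J - N - A: 14+24+11+24+11 = 84
D - F - U - J - A - N: 14+24+11+19+11 = 79
D - F - U - N - J - A: 14+24+27+24+19 = 108
D - F - U - N - A - J: 14+24+27+11+19 = 95
D - F - U - A - J - N: 14+24+30+19+24 = 111
D - F - U - A - N - J: 14+24+30+11+24 = 103
D - F - N - J - U - A: 14+17+24+11+30 = 96
D - F - N - J - A - U: 14+17+24+19+30 = 104
… (106 more)
D - N - A - F - J - U: 16+11+6+13+11 = 57  ← best
The minimum is 57.
One shortest path: D → N → A → F → J → U.

Shortest open route: 57 m.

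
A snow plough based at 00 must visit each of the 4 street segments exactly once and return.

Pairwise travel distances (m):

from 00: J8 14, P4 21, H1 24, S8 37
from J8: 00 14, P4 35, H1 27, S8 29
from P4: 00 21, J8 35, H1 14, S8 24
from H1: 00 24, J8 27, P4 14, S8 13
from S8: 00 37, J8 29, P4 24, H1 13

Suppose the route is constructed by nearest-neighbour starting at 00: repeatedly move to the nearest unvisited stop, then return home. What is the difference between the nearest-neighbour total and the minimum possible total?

8 m longer than the optimal tour.

00: J8=14, P4=21, H1=24, S8=37 ⇒ J8
J8: H1=27, S8=29, P4=35 ⇒ H1
H1: S8=13, P4=14 ⇒ S8
S8: P4=24 ⇒ P4
NN route 00 → J8 → H1 → S8 → P4 → 00 costs 99.
Optimal: 00 → J8 → S8 → H1 → P4 → 00 costs 91 (by enumerating all 12 distinct tours).
Excess = 99 − 91 = 8.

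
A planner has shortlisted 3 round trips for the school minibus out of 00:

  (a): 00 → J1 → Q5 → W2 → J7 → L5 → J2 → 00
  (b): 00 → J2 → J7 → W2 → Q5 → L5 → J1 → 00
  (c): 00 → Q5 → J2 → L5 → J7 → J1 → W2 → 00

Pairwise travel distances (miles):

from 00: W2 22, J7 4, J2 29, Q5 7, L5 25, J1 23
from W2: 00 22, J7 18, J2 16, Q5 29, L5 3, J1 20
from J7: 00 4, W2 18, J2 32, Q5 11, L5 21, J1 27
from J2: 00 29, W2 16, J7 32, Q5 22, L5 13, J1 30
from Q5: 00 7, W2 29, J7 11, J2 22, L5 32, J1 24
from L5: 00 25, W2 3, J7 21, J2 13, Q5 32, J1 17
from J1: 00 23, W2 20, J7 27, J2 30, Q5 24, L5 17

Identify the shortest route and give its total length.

(a): 23 + 24 + 29 + 18 + 21 + 13 + 29 = 157
(b): 29 + 32 + 18 + 29 + 32 + 17 + 23 = 180
(c): 7 + 22 + 13 + 21 + 27 + 20 + 22 = 132

Shortest is (c), total 132 miles.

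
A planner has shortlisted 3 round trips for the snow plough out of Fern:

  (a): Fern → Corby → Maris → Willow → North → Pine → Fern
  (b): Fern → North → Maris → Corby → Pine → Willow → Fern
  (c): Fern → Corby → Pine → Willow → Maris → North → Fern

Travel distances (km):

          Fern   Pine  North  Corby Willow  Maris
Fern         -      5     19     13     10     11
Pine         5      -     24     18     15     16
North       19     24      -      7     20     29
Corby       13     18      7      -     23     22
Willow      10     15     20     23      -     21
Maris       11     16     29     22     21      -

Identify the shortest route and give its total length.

Shortest is (a), total 105 km.

(a): 13 + 22 + 21 + 20 + 24 + 5 = 105
(b): 19 + 29 + 22 + 18 + 15 + 10 = 113
(c): 13 + 18 + 15 + 21 + 29 + 19 = 115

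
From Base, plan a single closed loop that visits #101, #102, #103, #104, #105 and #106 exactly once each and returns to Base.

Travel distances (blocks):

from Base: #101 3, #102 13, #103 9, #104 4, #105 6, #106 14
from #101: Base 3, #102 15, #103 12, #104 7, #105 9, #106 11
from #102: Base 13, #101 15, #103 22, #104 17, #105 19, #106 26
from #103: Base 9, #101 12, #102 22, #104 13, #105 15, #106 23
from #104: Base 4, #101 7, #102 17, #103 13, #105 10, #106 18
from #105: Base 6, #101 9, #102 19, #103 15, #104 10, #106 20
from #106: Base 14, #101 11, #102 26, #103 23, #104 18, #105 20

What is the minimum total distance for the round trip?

Base→#101→#102→#103→#104→#105→#106→Base: 3+15+22+13+10+20+14 = 97
Base→#101→#102→#103→#104→#106→#105→Base: 3+15+22+13+18+20+6 = 97
Base→#101→#102→#103→#105→#104→#106→Base: 3+15+22+15+10+18+14 = 97
Base→#101→#102→#103→#105→#106→#104→Base: 3+15+22+15+20+18+4 = 97
Base→#101→#102→#103→#106→#104→#105→Base: 3+15+22+23+18+10+6 = 97
Base→#101→#102→#103→#106→#105→#104→Base: 3+15+22+23+20+10+4 = 97
Base→#101→#102→#104→#103→#105→#106→Base: 3+15+17+13+15+20+14 = 97
Base→#101→#102→#104→#103→#106→#105→Base: 3+15+17+13+23+20+6 = 97
… (352 more)
Base→#101→#106→#102→#103→#104→#105→Base: 3+11+26+22+13+10+6 = 91  ← best
The minimum is 91.
One optimal route: Base → #101 → #106 → #102 → #103 → #104 → #105 → Base (or its reverse).

91 blocks — the shortest possible round trip.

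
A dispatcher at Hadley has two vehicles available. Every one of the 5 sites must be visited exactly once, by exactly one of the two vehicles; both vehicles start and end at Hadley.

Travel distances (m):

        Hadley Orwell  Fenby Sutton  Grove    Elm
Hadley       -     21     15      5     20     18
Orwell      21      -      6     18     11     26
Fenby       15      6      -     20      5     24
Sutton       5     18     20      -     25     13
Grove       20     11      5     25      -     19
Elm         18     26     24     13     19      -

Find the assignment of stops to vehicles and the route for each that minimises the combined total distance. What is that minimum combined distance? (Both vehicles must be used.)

Try each way of splitting the stops between the two vehicles (each non-empty) and, for each split, find the best tour for each vehicle:
  {Orwell} + {Fenby, Sutton, Grove, Elm}: 42 + 57 = 99
  {Fenby} + {Orwell, Sutton, Grove, Elm}: 30 + 69 = 99
  {Orwell, Fenby} + {Sutton, Grove, Elm}: 42 + 57 = 99
  {Sutton} + {Orwell, Fenby, Grove, Elm}: 10 + 69 = 79
  {Orwell, Sutton} + {Fenby, Grove, Elm}: 44 + 57 = 101
  {Fenby, Sutton} + {Orwell, Grove, Elm}: 40 + 69 = 109
  … (15 splits in total)
Best: vehicle 1 Hadley → Sutton → Hadley = 10; vehicle 2 Hadley → Orwell → Fenby → Grove → Elm → Hadley = 69; combined 79.

Minimum combined distance: 79 m.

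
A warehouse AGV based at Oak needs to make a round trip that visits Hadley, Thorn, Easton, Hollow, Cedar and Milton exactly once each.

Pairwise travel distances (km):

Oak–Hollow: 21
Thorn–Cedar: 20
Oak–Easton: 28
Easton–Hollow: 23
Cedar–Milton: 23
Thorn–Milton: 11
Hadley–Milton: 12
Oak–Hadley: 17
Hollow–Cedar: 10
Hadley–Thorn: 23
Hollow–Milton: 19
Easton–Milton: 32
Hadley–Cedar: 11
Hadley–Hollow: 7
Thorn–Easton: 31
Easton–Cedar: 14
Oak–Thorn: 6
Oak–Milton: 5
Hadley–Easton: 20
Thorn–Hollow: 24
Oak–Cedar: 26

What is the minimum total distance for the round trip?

Oak-Hadley-Thorn-Easton-Hollow-Cedar-Milton-Oak: 17+23+31+23+10+23+5 = 132
Oak-Hadley-Thorn-Easton-Hollow-Milton-Cedar-Oak: 17+23+31+23+19+23+26 = 162
Oak-Hadley-Thorn-Easton-Cedar-Hollow-Milton-Oak: 17+23+31+14+10+19+5 = 119
Oak-Hadley-Thorn-Easton-Cedar-Milton-Hollow-Oak: 17+23+31+14+23+19+21 = 148
Oak-Hadley-Thorn-Easton-Milton-Hollow-Cedar-Oak: 17+23+31+32+19+10+26 = 158
Oak-Hadley-Thorn-Easton-Milton-Cedar-Hollow-Oak: 17+23+31+32+23+10+21 = 157
Oak-Hadley-Thorn-Hollow-Easton-Cedar-Milton-Oak: 17+23+24+23+14+23+5 = 129
Oak-Hadley-Thorn-Hollow-Easton-Milton-Cedar-Oak: 17+23+24+23+32+23+26 = 168
… (352 more)
Oak-Thorn-Easton-Cedar-Hollow-Hadley-Milton-Oak: 6+31+14+10+7+12+5 = 85  ← best
The minimum is 85.
One optimal route: Oak → Thorn → Easton → Cedar → Hollow → Hadley → Milton → Oak (or its reverse).

Minimum total distance: 85 km.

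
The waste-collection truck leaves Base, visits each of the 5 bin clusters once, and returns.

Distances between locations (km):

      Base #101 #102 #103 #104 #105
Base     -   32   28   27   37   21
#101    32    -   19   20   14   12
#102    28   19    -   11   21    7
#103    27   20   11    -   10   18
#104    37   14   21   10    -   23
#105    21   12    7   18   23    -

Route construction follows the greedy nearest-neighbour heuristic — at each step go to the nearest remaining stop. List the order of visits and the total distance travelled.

95 km along Base → #105 → #102 → #103 → #104 → #101 → Base.

From Base: distances to unvisited — #105=21, #103=27, #102=28, #101=32, #104=37. Nearest is #105 (21).
From #105: distances to unvisited — #102=7, #101=12, #103=18, #104=23. Nearest is #102 (7).
From #102: distances to unvisited — #103=11, #101=19, #104=21. Nearest is #103 (11).
From #103: distances to unvisited — #104=10, #101=20. Nearest is #104 (10).
From #104: distances to unvisited — #101=14. Nearest is #101 (14).
Return #101→Base: 32.
Total = 21 + 7 + 11 + 10 + 14 + 32 = 95.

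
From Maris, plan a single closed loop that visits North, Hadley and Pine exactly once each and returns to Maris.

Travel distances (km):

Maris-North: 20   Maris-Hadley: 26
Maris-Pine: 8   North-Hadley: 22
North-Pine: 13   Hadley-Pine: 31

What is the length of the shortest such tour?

69 km — the shortest possible round trip.

With 3 stops there are 3!/2 = 3 distinct round trips (a route and its reverse cost the same).
Maris - North - Hadley - Pine - Maris: 20+22+31+8 = 81
Maris - North - Pine - Hadley - Maris: 20+13+31+26 = 90
Maris - Hadley - North - Pine - Maris: 26+22+13+8 = 69
The minimum is 69.
One optimal route: Maris → Hadley → North → Pine → Maris (or its reverse).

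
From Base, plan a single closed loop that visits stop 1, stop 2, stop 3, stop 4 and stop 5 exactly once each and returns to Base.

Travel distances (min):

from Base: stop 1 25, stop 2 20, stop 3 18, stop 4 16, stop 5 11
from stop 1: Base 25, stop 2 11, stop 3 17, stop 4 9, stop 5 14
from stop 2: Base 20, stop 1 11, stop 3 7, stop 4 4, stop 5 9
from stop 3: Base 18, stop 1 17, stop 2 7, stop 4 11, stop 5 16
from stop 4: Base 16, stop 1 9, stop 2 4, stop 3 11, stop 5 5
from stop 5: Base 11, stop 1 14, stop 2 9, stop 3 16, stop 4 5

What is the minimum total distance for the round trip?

Base→stop 1→stop 2→stop 3→stop 4→stop 5→Base: 25+11+7+11+5+11 = 70
Base→stop 1→stop 2→stop 3→stop 5→stop 4→Base: 25+11+7+16+5+16 = 80
Base→stop 1→stop 2→stop 4→stop 3→stop 5→Base: 25+11+4+11+16+11 = 78
Base→stop 1→stop 2→stop 4→stop 5→stop 3→Base: 25+11+4+5+16+18 = 79
Base→stop 1→stop 2→stop 5→stop 3→stop 4→Base: 25+11+9+16+11+16 = 88
Base→stop 1→stop 2→stop 5→stop 4→stop 3→Base: 25+11+9+5+11+18 = 79
Base→stop 1→stop 3→stop 2→stop 4→stop 5→Base: 25+17+7+4+5+11 = 69
Base→stop 1→stop 3→stop 2→stop 5→stop 4→Base: 25+17+7+9+5+16 = 79
Base→stop 1→stop 3→stop 4→stop 2→stop 5→Base: 25+17+11+4+9+11 = 77
Base→stop 1→stop 3→stop 4→stop 5→stop 2→Base: 25+17+11+5+9+20 = 87
Base→stop 1→stop 3→stop 5→stop 2→stop 4→Base: 25+17+16+9+4+16 = 87
Base→stop 1→stop 3→stop 5→stop 4→stop 2→Base: 25+17+16+5+4+20 = 87
Base→stop 1→stop 4→stop 2→stop 3→stop 5→Base: 25+9+4+7+16+11 = 72
Base→stop 1→stop 4→stop 2→stop 5→stop 3→Base: 25+9+4+9+16+18 = 81
… (46 more)
Base→stop 3→stop 2→stop 1→stop 4→stop 5→Base: 18+7+11+9+5+11 = 61  ← best
The minimum is 61.
One optimal route: Base → stop 3 → stop 2 → stop 1 → stop 4 → stop 5 → Base (or its reverse).

Shortest round trip = 61 min.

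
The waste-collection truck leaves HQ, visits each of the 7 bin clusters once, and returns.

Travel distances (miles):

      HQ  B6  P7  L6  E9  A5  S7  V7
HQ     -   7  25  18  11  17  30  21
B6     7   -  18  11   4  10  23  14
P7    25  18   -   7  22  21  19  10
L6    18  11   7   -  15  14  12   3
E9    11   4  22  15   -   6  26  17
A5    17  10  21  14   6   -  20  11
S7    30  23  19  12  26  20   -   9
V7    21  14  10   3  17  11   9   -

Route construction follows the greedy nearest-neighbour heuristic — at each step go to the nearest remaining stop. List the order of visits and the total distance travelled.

87 miles along HQ → B6 → E9 → A5 → V7 → L6 → P7 → S7 → HQ.

HQ → [B6:7 / E9:11 / A5:17 / L6:18 / V7:21 / P7:25 / S7:30] → B6 (7)
B6 → [E9:4 / A5:10 / L6:11 / V7:14 / P7:18 / S7:23] → E9 (4)
E9 → [A5:6 / L6:15 / V7:17 / P7:22 / S7:26] → A5 (6)
A5 → [V7:11 / L6:14 / S7:20 / P7:21] → V7 (11)
V7 → [L6:3 / S7:9 / P7:10] → L6 (3)
L6 → [P7:7 / S7:12] → P7 (7)
P7 → [S7:19] → S7 (19)
Return S7→HQ: 30.
Total = 7 + 4 + 6 + 11 + 3 + 7 + 19 + 30 = 87.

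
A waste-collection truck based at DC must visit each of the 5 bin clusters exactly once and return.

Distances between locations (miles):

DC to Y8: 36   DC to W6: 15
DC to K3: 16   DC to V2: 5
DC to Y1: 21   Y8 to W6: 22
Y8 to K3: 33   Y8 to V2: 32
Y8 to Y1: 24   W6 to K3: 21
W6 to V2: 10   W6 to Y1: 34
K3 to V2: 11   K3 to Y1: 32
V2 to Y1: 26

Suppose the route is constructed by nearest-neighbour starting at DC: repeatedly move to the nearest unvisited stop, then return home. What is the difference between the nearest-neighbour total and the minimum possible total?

24 miles longer than the optimal tour.

From DC: V2=5, W6=15, K3=16, Y1=21, Y8=36 → choose V2 (5).
From V2: W6=10, K3=11, Y1=26, Y8=32 → choose W6 (10).
From W6: K3=21, Y8=22, Y1=34 → choose K3 (21).
From K3: Y1=32, Y8=33 → choose Y1 (32).
From Y1: Y8=24 → choose Y8 (24).
NN route DC → V2 → W6 → K3 → Y1 → Y8 → DC costs 128.
Optimal: DC → K3 → V2 → W6 → Y8 → Y1 → DC costs 104 (by enumerating all 60 distinct tours).
Excess = 128 − 104 = 24.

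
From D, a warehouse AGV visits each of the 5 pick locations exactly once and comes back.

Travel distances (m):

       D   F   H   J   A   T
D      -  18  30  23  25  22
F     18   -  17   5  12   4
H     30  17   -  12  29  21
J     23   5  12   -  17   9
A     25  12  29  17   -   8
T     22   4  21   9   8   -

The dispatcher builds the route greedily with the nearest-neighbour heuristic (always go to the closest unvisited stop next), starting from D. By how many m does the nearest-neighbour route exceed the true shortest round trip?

D: F=18, T=22, J=23, A=25, H=30 ⇒ F
F: T=4, J=5, A=12, H=17 ⇒ T
T: A=8, J=9, H=21 ⇒ A
A: J=17, H=29 ⇒ J
J: H=12 ⇒ H
NN route D → F → T → A → J → H → D costs 89.
Optimal: D → H → J → F → T → A → D costs 84 (by enumerating all 60 distinct tours).
Excess = 89 − 84 = 5.

The nearest-neighbour route is 5 m longer than optimal.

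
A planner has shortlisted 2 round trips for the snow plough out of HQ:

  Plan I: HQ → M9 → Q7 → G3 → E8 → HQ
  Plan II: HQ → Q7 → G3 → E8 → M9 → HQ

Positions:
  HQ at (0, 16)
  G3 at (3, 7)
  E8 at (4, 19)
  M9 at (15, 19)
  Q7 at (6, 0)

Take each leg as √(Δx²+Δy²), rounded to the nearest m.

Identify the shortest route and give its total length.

Plan I: 15 + 21 + 8 + 12 + 5 = 61
Plan II: 17 + 8 + 12 + 11 + 15 = 63

Shortest is Plan I, total 61 m.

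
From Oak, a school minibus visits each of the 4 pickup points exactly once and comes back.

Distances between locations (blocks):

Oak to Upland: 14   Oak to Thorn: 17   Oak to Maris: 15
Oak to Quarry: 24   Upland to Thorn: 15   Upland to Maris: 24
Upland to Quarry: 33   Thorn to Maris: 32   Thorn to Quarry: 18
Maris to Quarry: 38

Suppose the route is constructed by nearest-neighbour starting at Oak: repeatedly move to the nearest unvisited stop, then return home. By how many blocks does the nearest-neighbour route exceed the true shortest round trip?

From Oak: Upland=14, Maris=15, Thorn=17, Quarry=24 → choose Upland (14).
From Upland: Thorn=15, Maris=24, Quarry=33 → choose Thorn (15).
From Thorn: Quarry=18, Maris=32 → choose Quarry (18).
From Quarry: Maris=38 → choose Maris (38).
NN route Oak → Upland → Thorn → Quarry → Maris → Oak costs 100.
Optimal: Oak → Maris → Upland → Thorn → Quarry → Oak costs 96 (by enumerating all 12 distinct tours).
Excess = 100 − 96 = 4.

The nearest-neighbour route is 4 blocks longer than optimal.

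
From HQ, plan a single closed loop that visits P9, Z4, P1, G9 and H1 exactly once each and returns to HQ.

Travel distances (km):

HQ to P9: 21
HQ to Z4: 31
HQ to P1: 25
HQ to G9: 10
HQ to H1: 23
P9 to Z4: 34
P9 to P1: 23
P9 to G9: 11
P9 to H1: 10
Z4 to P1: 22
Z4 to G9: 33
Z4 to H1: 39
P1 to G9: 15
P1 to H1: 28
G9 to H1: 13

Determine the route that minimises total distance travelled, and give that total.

With 5 stops there are 5!/2 = 60 distinct round trips (a route and its reverse cost the same).
HQ - P9 - Z4 - P1 - G9 - H1 - HQ: 21+34+22+15+13+23 = 128
HQ - P9 - Z4 - P1 - H1 - G9 - HQ: 21+34+22+28+13+10 = 128
HQ - P9 - Z4 - G9 - P1 - H1 - HQ: 21+34+33+15+28+23 = 154
HQ - P9 - Z4 - G9 - H1 - P1 - HQ: 21+34+33+13+28+25 = 154
HQ - P9 - Z4 - H1 - P1 - G9 - HQ: 21+34+39+28+15+10 = 147
HQ - P9 - Z4 - H1 - G9 - P1 - HQ: 21+34+39+13+15+25 = 147
HQ - P9 - P1 - Z4 - G9 - H1 - HQ: 21+23+22+33+13+23 = 135
HQ - P9 - P1 - Z4 - H1 - G9 - HQ: 21+23+22+39+13+10 = 128
HQ - P9 - P1 - G9 - Z4 - H1 - HQ: 21+23+15+33+39+23 = 154
HQ - P9 - P1 - G9 - H1 - Z4 - HQ: 21+23+15+13+39+31 = 142
HQ - P9 - P1 - H1 - Z4 - G9 - HQ: 21+23+28+39+33+10 = 154
HQ - P9 - P1 - H1 - G9 - Z4 - HQ: 21+23+28+13+33+31 = 149
HQ - P9 - G9 - Z4 - P1 - H1 - HQ: 21+11+33+22+28+23 = 138
HQ - P9 - G9 - Z4 - H1 - P1 - HQ: 21+11+33+39+28+25 = 157
… (46 more)
HQ - Z4 - P1 - P9 - H1 - G9 - HQ: 31+22+23+10+13+10 = 109  ← best
The minimum is 109.
One optimal route: HQ → Z4 → P1 → P9 → H1 → G9 → HQ (or its reverse).

Shortest round trip = 109 km.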